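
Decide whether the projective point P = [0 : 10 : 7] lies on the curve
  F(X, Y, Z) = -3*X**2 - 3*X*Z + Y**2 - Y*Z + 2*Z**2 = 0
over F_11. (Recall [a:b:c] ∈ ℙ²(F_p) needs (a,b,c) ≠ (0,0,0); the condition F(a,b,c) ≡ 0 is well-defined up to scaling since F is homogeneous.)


F(0,10,7) ≡ 7 (mod 11); P is NOT on the curve.

Evaluate F(0, 10, 7) term-by-term (mod 11).
  -3*X**2 ↦ -3·0·1·1 = 0
  -3*X*Z ↦ -3·0·1·7 = 0
  Y**2 ↦ 1·1·100·1 = 100
  -Y*Z ↦ -1·1·10·7 = -70
  2*Z**2 ↦ 2·1·1·49 = 98
Sum: F(0, 10, 7) = (0) + (0) + (100) + (-70) + (98) = 128.
Reducing mod 11: 128 ≡ 7 (mod 11).
Since F(a, b, c) ≡ 7 ≠ 0 (mod 11), P does NOT lie on the curve.


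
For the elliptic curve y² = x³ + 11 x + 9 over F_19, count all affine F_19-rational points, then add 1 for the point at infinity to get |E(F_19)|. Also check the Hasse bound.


Affine points = {(0, 3), (0, 16), (2, 1), (2, 18), (6, 5), (6, 14), (7, 7), (7, 12), (8, 1), (8, 18), (9, 1), (9, 18), (10, 6), (10, 13), (11, 6), (11, 13), (12, 8), (12, 11), (14, 0), (16, 5), (16, 14), (17, 6), (17, 13), (18, 4), (18, 15)}; affine count = 25; |E(F_19)| = 26.

Discriminant check: Δ ∝ 4a³ + 27b² = 4·11³ + 27·9² = 4·1331 + 27·81 ≡ 6 (mod 19). Nonzero ⇒ E is nonsingular.
For each x ∈ F_19, compute rhs = x³ + 11·x + 9 mod 19, then count y ∈ F_19 with y² ≡ rhs.
  x = 0: rhs = 9, matching y values: 3, 16 (2 points).
  x = 1: rhs = 2, matching y values: none (0 points).
  x = 2: rhs = 1, matching y values: 1, 18 (2 points).
  x = 3: rhs = 12, matching y values: none (0 points).
  x = 4: rhs = 3, matching y values: none (0 points).
  x = 5: rhs = 18, matching y values: none (0 points).
  x = 6: rhs = 6, matching y values: 5, 14 (2 points).
  x = 7: rhs = 11, matching y values: 7, 12 (2 points).
  x = 8: rhs = 1, matching y values: 1, 18 (2 points).
  x = 9: rhs = 1, matching y values: 1, 18 (2 points).
  x = 10: rhs = 17, matching y values: 6, 13 (2 points).
  x = 11: rhs = 17, matching y values: 6, 13 (2 points).
  x = 12: rhs = 7, matching y values: 8, 11 (2 points).
  x = 13: rhs = 12, matching y values: none (0 points).
  x = 14: rhs = 0, matching y values: 0 (1 points).
  x = 15: rhs = 15, matching y values: none (0 points).
  x = 16: rhs = 6, matching y values: 5, 14 (2 points).
  x = 17: rhs = 17, matching y values: 6, 13 (2 points).
  x = 18: rhs = 16, matching y values: 4, 15 (2 points).
Total affine count: 25.
Full point count |E(F_19)| = 25 + 1 = 26.
Hasse bound: |26 − (19+1)| = |6| = 6 ≤ 2√19 ≈ 8.7178 ✓.


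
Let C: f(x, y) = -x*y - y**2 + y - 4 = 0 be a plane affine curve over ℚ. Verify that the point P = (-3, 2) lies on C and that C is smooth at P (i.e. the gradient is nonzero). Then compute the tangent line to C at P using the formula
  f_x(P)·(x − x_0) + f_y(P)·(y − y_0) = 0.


Tangent line at P: -2*x - 6 = 0.

Step 1: f(-3, 2) = 0, so P lies on C.
Step 2: partial derivatives
  f_x(x, y) = -y, f_y(x, y) = -x - 2*y + 1.
  f_x(P) = -2, f_y(P) = 0 (gradient nonzero, so P is smooth).
Step 3: tangent line at P: -2·(x − -3) + 0·(y − 2) = 0.
Expanding: -2*x - 6 = 0.


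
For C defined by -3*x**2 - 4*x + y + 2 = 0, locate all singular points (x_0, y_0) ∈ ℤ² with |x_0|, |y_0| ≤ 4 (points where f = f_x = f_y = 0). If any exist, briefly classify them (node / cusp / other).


No singular points in the scanned grid; C is smooth there.

Compute partial derivatives:
  f_x = -6*x - 4.
  f_y = 1.
f_y = 1 is a nonzero constant, so f_y never vanishes: no point (x, y) can satisfy f = f_x = f_y = 0. In particular no (x, y) ∈ {−4, ..., 4}² is singular; the curve is smooth.


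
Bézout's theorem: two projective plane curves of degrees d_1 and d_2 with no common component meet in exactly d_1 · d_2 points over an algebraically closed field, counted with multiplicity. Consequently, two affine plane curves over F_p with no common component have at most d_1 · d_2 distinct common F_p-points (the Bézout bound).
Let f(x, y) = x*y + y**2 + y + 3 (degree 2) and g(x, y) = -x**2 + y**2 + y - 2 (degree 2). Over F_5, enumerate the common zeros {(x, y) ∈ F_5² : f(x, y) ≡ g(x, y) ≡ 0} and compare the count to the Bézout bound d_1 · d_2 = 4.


Common zeros: {(0, 1), (0, 3), (3, 2)}; count = 3; Bézout bound = 4.

deg(f) = 2, deg(g) = 2, so Bézout bound = 4.
Scan x ∈ F_5. For each x, list the y ∈ F_5 with f(x, y) ≡ 0 and those with g(x, y) ≡ 0 (mod 5); the common zeros in that column are the intersection.
  x = 0: f ≡ 0 at y ∈ {1, 3}; g ≡ 0 at y ∈ {1, 3}; common: {1, 3}.
  x = 1: f ≡ 0 at y ∈ ∅; g ≡ 0 at y ∈ ∅; common: ∅.
  x = 2: f ≡ 0 at y ∈ ∅; g ≡ 0 at y ∈ {2}; common: ∅.
  x = 3: f ≡ 0 at y ∈ {2, 4}; g ≡ 0 at y ∈ {2}; common: {2}.
  x = 4: f ≡ 0 at y ∈ ∅; g ≡ 0 at y ∈ ∅; common: ∅.
Collecting: common zeros = {(0, 1), (0, 3), (3, 2)}, so the count is 3.
Comparison with the Bézout bound: 3 ≤ 4 = deg(f)·deg(g), as expected for curves with no common component (the affine F_5-count falls short of the bound because intersections may lie at infinity, over extension fields, or carry multiplicity).


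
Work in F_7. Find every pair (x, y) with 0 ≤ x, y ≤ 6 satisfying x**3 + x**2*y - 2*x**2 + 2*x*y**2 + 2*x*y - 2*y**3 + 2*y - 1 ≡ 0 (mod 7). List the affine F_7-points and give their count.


Affine F_7-points: {(0, 3), (1, 2), (3, 5), (4, 1), (5, 1), (5, 5), (5, 6), (6, 1)}; count = 8.

For each of the 49 pairs (x, y) ∈ F_7², evaluate f(x, y) mod 7. Record the zeros.
  x = 0: [0↦6, 1↦6, 2↦1, 3↦0, 4↦5, 5↦4, 6↦6]  zeros at y ∈ {3}
  x = 1: [0↦5, 1↦3, 2↦0, 3↦5, 4↦6, 5↦5, 6↦4]  zeros at y ∈ {2}
  x = 2: [0↦6, 1↦4, 2↦5, 3↦4, 4↦3, 5↦4, 6↦2]  zeros at y ∈ ∅
  x = 3: [0↦1, 1↦1, 2↦1, 3↦3, 4↦2, 5↦0, 6↦6]  zeros at y ∈ {5}
  x = 4: [0↦3, 1↦0, 2↦1, 3↦1, 4↦2, 5↦6, 6↦1]  zeros at y ∈ {1}
  x = 5: [0↦4, 1↦0, 2↦4, 3↦4, 4↦2, 5↦0, 6↦0]  zeros at y ∈ {1, 5, 6}
  x = 6: [0↦3, 1↦0, 2↦2, 3↦4, 4↦1, 5↦2, 6↦2]  zeros at y ∈ {1}
Collecting zeros: affine points = {(0, 3), (1, 2), (3, 5), (4, 1), (5, 1), (5, 5), (5, 6), (6, 1)}.
Total count |C(F_7)_aff| = 8.


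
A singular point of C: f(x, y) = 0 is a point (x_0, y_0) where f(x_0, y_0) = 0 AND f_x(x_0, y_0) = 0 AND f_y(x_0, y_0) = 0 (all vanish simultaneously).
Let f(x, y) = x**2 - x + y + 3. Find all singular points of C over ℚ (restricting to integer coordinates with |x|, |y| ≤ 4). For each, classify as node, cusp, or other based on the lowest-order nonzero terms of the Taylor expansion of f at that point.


No singular points in the scanned grid; C is smooth there.

Compute partial derivatives:
  f_x = 2*x - 1.
  f_y = 1.
f_y = 1 is a nonzero constant, so f_y never vanishes: no point (x, y) can satisfy f = f_x = f_y = 0. In particular no (x, y) ∈ {−4, ..., 4}² is singular; the curve is smooth.


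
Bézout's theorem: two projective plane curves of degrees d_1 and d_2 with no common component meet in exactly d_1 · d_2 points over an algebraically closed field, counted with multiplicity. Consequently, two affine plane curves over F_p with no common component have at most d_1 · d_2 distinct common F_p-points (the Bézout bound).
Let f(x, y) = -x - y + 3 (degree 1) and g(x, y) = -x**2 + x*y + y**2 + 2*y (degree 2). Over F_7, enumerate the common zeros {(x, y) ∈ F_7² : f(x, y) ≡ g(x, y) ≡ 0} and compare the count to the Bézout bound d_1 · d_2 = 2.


Common zeros: {(4, 6), (5, 5)}; count = 2; Bézout bound = 2.

deg(f) = 1, deg(g) = 2, so Bézout bound = 2.
Scan x ∈ F_7. For each x, list the y ∈ F_7 with f(x, y) ≡ 0 and those with g(x, y) ≡ 0 (mod 7); the common zeros in that column are the intersection.
  x = 0: f ≡ 0 at y ∈ {3}; g ≡ 0 at y ∈ {0, 5}; common: ∅.
  x = 1: f ≡ 0 at y ∈ {2}; g ≡ 0 at y ∈ ∅; common: ∅.
  x = 2: f ≡ 0 at y ∈ {1}; g ≡ 0 at y ∈ {4, 6}; common: ∅.
  x = 3: f ≡ 0 at y ∈ {0}; g ≡ 0 at y ∈ ∅; common: ∅.
  x = 4: f ≡ 0 at y ∈ {6}; g ≡ 0 at y ∈ {2, 6}; common: {6}.
  x = 5: f ≡ 0 at y ∈ {5}; g ≡ 0 at y ∈ {2, 5}; common: {5}.
  x = 6: f ≡ 0 at y ∈ {4}; g ≡ 0 at y ∈ ∅; common: ∅.
Collecting: common zeros = {(4, 6), (5, 5)}, so the count is 2.
Comparison with the Bézout bound: 2 ≤ 2 = deg(f)·deg(g), as expected for curves with no common component (the bound is attained).


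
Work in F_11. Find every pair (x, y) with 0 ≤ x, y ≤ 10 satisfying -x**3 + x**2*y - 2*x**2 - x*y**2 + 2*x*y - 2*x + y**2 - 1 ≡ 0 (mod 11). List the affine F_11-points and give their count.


Affine F_11-points: {(0, 1), (0, 10), (1, 2), (4, 9), (4, 10), (5, 2), (5, 4), (8, 6), (8, 7), (10, 0), (10, 6)}; count = 11.

For each of the 121 pairs (x, y) ∈ F_11², evaluate f(x, y) mod 11. Record the zeros.
  x = 0: [0↦10, 1↦0, 2↦3, 3↦8, 4↦4, 5↦2, 6↦2, 7↦4, 8↦8, 9↦3, 10↦0]  zeros at y ∈ {1, 10}
  x = 1: [0↦5, 1↦8, 2↦0, 3↦3, 4↦6, 5↦9, 6↦1, 7↦4, 8↦7, 9↦10, 10↦2]  zeros at y ∈ {2}
  x = 2: [0↦1, 1↦8, 2↦2, 3↦5, 4↦6, 5↦5, 6↦2, 7↦8, 8↦1, 9↦3, 10↦3]  zeros at y ∈ ∅
  x = 3: [0↦3, 1↦5, 2↦3, 3↦8, 4↦9, 5↦6, 6↦10, 7↦10, 8↦6, 9↦9, 10↦8]  zeros at y ∈ ∅
  x = 4: [0↦5, 1↦4, 2↦8, 3↦6, 4↦9, 5↦6, 6↦8, 7↦4, 8↦5, 9↦0, 10↦0]  zeros at y ∈ {9, 10}
  x = 5: [0↦1, 1↦10, 2↦0, 3↦4, 4↦0, 5↦10, 6↦1, 7↦6, 8↦3, 9↦3, 10↦6]  zeros at y ∈ {2, 4}
  x = 6: [0↦7, 1↦6, 2↦6, 3↦7, 4↦9, 5↦1, 6↦5, 7↦10, 8↦5, 9↦1, 10↦9]  zeros at y ∈ ∅
  x = 7: [0↦6, 1↦8, 2↦9, 3↦9, 4↦8, 5↦6, 6↦3, 7↦10, 8↦5, 9↦10, 10↦3]  zeros at y ∈ ∅
  x = 8: [0↦3, 1↦10, 2↦3, 3↦4, 4↦2, 5↦8, 6↦0, 7↦0, 8↦8, 9↦2, 10↦4]  zeros at y ∈ {6, 7}
  x = 9: [0↦3, 1↦6, 2↦4, 3↦8, 4↦7, 5↦1, 6↦1, 7↦7, 8↦8, 9↦4, 10↦6]  zeros at y ∈ ∅
  x = 10: [0↦0, 1↦1, 2↦6, 3↦4, 4↦6, 5↦1, 6↦0, 7↦3, 8↦10, 9↦10, 10↦3]  zeros at y ∈ {0, 6}
Collecting zeros: affine points = {(0, 1), (0, 10), (1, 2), (4, 9), (4, 10), (5, 2), (5, 4), (8, 6), (8, 7), (10, 0), (10, 6)}.
Total count |C(F_11)_aff| = 11.


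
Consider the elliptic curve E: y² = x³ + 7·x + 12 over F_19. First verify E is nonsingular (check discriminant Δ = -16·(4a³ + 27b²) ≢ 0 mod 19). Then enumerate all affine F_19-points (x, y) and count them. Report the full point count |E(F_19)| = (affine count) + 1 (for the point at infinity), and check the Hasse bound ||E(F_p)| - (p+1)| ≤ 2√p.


Affine points = {(1, 1), (1, 18), (4, 3), (4, 16), (5, 1), (5, 18), (6, 2), (6, 17), (7, 9), (7, 10), (9, 5), (9, 14), (12, 0), (13, 1), (13, 18), (14, 2), (14, 17), (17, 3), (17, 16), (18, 2), (18, 17)}; affine count = 21; |E(F_19)| = 22.

Discriminant check: Δ ∝ 4a³ + 27b² = 4·7³ + 27·12² = 4·343 + 27·144 ≡ 16 (mod 19). Nonzero ⇒ E is nonsingular.
For each x ∈ F_19, compute rhs = x³ + 7·x + 12 mod 19, then count y ∈ F_19 with y² ≡ rhs.
  x = 0: rhs = 12, matching y values: none (0 points).
  x = 1: rhs = 1, matching y values: 1, 18 (2 points).
  x = 2: rhs = 15, matching y values: none (0 points).
  x = 3: rhs = 3, matching y values: none (0 points).
  x = 4: rhs = 9, matching y values: 3, 16 (2 points).
  x = 5: rhs = 1, matching y values: 1, 18 (2 points).
  x = 6: rhs = 4, matching y values: 2, 17 (2 points).
  x = 7: rhs = 5, matching y values: 9, 10 (2 points).
  x = 8: rhs = 10, matching y values: none (0 points).
  x = 9: rhs = 6, matching y values: 5, 14 (2 points).
  x = 10: rhs = 18, matching y values: none (0 points).
  x = 11: rhs = 14, matching y values: none (0 points).
  x = 12: rhs = 0, matching y values: 0 (1 points).
  x = 13: rhs = 1, matching y values: 1, 18 (2 points).
  x = 14: rhs = 4, matching y values: 2, 17 (2 points).
  x = 15: rhs = 15, matching y values: none (0 points).
  x = 16: rhs = 2, matching y values: none (0 points).
  x = 17: rhs = 9, matching y values: 3, 16 (2 points).
  x = 18: rhs = 4, matching y values: 2, 17 (2 points).
Total affine count: 21.
Full point count |E(F_19)| = 21 + 1 = 22.
Hasse bound: |22 − (19+1)| = |2| = 2 ≤ 2√19 ≈ 8.7178 ✓.


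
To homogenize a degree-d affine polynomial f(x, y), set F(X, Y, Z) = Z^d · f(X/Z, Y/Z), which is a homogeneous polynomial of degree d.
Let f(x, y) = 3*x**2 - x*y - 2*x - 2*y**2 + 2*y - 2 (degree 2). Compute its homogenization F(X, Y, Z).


F(X, Y, Z) = 3*X**2 - X*Y - 2*X*Z - 2*Y**2 + 2*Y*Z - 2*Z**2

deg(f) = 2.
Substitute x = X/Z, y = Y/Z into f, then multiply by Z^2.
  monomial 3·x^2·y^0 ↦ 3·X^2·Y^0·Z^0.
  monomial -1·x^1·y^1 ↦ -1·X^1·Y^1·Z^0.
  monomial -2·x^1·y^0 ↦ -2·X^1·Y^0·Z^1.
  monomial -2·x^0·y^2 ↦ -2·X^0·Y^2·Z^0.
  monomial 2·x^0·y^1 ↦ 2·X^0·Y^1·Z^1.
  monomial -2·x^0·y^0 ↦ -2·X^0·Y^0·Z^2.
Collecting: F(X, Y, Z) = 3*X**2 - X*Y - 2*X*Z - 2*Y**2 + 2*Y*Z - 2*Z**2.


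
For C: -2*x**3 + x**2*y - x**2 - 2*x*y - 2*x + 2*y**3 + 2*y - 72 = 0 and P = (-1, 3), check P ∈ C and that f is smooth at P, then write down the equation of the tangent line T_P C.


Tangent line at P: -18*x + 59*y - 195 = 0.

Step 1: f(-1, 3) = 0, so P lies on C.
Step 2: partial derivatives
  f_x(x, y) = -6*x**2 + 2*x*y - 2*x - 2*y - 2, f_y(x, y) = x**2 - 2*x + 6*y**2 + 2.
  f_x(P) = -18, f_y(P) = 59 (gradient nonzero, so P is smooth).
Step 3: tangent line at P: -18·(x − -1) + 59·(y − 3) = 0.
Expanding: -18*x + 59*y - 195 = 0.


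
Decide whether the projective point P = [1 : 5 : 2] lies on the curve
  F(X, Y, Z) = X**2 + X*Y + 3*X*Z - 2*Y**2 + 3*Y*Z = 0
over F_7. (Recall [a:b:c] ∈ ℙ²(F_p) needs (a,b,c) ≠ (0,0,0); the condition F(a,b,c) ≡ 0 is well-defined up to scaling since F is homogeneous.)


F(1,5,2) ≡ 6 (mod 7); P is NOT on the curve.

Evaluate F(1, 5, 2) term-by-term (mod 7).
  X**2 ↦ 1·1·1·1 = 1
  X*Y ↦ 1·1·5·1 = 5
  3*X*Z ↦ 3·1·1·2 = 6
  -2*Y**2 ↦ -2·1·25·1 = -50
  3*Y*Z ↦ 3·1·5·2 = 30
Sum: F(1, 5, 2) = (1) + (5) + (6) + (-50) + (30) = -8.
Reducing mod 7: -8 ≡ 6 (mod 7).
Since F(a, b, c) ≡ 6 ≠ 0 (mod 7), P does NOT lie on the curve.


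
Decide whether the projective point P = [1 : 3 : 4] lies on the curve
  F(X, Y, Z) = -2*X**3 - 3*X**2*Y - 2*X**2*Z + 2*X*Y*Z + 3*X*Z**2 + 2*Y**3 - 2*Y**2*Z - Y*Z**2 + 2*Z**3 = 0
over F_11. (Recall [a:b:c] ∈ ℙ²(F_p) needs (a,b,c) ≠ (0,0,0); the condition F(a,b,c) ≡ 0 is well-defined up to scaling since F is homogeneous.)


F(1,3,4) ≡ 5 (mod 11); P is NOT on the curve.

Evaluate F(1, 3, 4) term-by-term (mod 11).
  -2*X**3 ↦ -2·1·1·1 = -2
  -3*X**2*Y ↦ -3·1·3·1 = -9
  -2*X**2*Z ↦ -2·1·1·4 = -8
  2*X*Y*Z ↦ 2·1·3·4 = 24
  3*X*Z**2 ↦ 3·1·1·16 = 48
  2*Y**3 ↦ 2·1·27·1 = 54
  -2*Y**2*Z ↦ -2·1·9·4 = -72
  -Y*Z**2 ↦ -1·1·3·16 = -48
  2*Z**3 ↦ 2·1·1·64 = 128
Sum: F(1, 3, 4) = (-2) + (-9) + (-8) + (24) + (48) + (54) + (-72) + (-48) + (128) = 115.
Reducing mod 11: 115 ≡ 5 (mod 11).
Since F(a, b, c) ≡ 5 ≠ 0 (mod 11), P does NOT lie on the curve.


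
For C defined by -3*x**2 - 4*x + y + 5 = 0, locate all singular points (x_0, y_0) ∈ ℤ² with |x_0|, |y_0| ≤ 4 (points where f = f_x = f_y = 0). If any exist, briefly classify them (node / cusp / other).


No singular points in the scanned grid; C is smooth there.

Compute partial derivatives:
  f_x = -6*x - 4.
  f_y = 1.
f_y = 1 is a nonzero constant, so f_y never vanishes: no point (x, y) can satisfy f = f_x = f_y = 0. In particular no (x, y) ∈ {−4, ..., 4}² is singular; the curve is smooth.


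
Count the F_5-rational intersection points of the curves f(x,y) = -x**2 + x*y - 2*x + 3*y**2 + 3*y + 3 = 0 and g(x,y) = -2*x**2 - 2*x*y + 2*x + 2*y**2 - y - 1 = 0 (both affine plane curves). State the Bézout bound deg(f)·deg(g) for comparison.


Common zeros: {(2, 0), (4, 2)}; count = 2; Bézout bound = 4.

deg(f) = 2, deg(g) = 2, so Bézout bound = 4.
Scan x ∈ F_5. For each x, list the y ∈ F_5 with f(x, y) ≡ 0 and those with g(x, y) ≡ 0 (mod 5); the common zeros in that column are the intersection.
  x = 0: f ≡ 0 at y ∈ ∅; g ≡ 0 at y ∈ {1, 2}; common: ∅.
  x = 1: f ≡ 0 at y ∈ {0, 2}; g ≡ 0 at y ∈ ∅; common: ∅.
  x = 2: f ≡ 0 at y ∈ {0}; g ≡ 0 at y ∈ {0}; common: {0}.
  x = 3: f ≡ 0 at y ∈ {4}; g ≡ 0 at y ∈ ∅; common: ∅.
  x = 4: f ≡ 0 at y ∈ {2, 4}; g ≡ 0 at y ∈ {0, 2}; common: {2}.
Collecting: common zeros = {(2, 0), (4, 2)}, so the count is 2.
Comparison with the Bézout bound: 2 ≤ 4 = deg(f)·deg(g), as expected for curves with no common component (the affine F_5-count falls short of the bound because intersections may lie at infinity, over extension fields, or carry multiplicity).


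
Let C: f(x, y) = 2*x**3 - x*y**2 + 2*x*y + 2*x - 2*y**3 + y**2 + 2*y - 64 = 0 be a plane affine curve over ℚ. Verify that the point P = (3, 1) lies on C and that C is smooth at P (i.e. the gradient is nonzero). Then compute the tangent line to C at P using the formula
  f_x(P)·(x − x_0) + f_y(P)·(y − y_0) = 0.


Tangent line at P: 57*x - 2*y - 169 = 0.

Step 1: f(3, 1) = 0, so P lies on C.
Step 2: partial derivatives
  f_x(x, y) = 6*x**2 - y**2 + 2*y + 2, f_y(x, y) = -2*x*y + 2*x - 6*y**2 + 2*y + 2.
  f_x(P) = 57, f_y(P) = -2 (gradient nonzero, so P is smooth).
Step 3: tangent line at P: 57·(x − 3) + -2·(y − 1) = 0.
Expanding: 57*x - 2*y - 169 = 0.


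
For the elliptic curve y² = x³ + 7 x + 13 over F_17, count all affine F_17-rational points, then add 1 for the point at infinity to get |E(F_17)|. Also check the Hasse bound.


Affine points = {(0, 8), (0, 9), (1, 2), (1, 15), (2, 1), (2, 16), (6, 4), (6, 13), (14, 4), (14, 13), (15, 5), (15, 12)}; affine count = 12; |E(F_17)| = 13.

Discriminant check: Δ ∝ 4a³ + 27b² = 4·7³ + 27·13² = 4·343 + 27·169 ≡ 2 (mod 17). Nonzero ⇒ E is nonsingular.
For each x ∈ F_17, compute rhs = x³ + 7·x + 13 mod 17, then count y ∈ F_17 with y² ≡ rhs.
  x = 0: rhs = 13, matching y values: 8, 9 (2 points).
  x = 1: rhs = 4, matching y values: 2, 15 (2 points).
  x = 2: rhs = 1, matching y values: 1, 16 (2 points).
  x = 3: rhs = 10, matching y values: none (0 points).
  x = 4: rhs = 3, matching y values: none (0 points).
  x = 5: rhs = 3, matching y values: none (0 points).
  x = 6: rhs = 16, matching y values: 4, 13 (2 points).
  x = 7: rhs = 14, matching y values: none (0 points).
  x = 8: rhs = 3, matching y values: none (0 points).
  x = 9: rhs = 6, matching y values: none (0 points).
  x = 10: rhs = 12, matching y values: none (0 points).
  x = 11: rhs = 10, matching y values: none (0 points).
  x = 12: rhs = 6, matching y values: none (0 points).
  x = 13: rhs = 6, matching y values: none (0 points).
  x = 14: rhs = 16, matching y values: 4, 13 (2 points).
  x = 15: rhs = 8, matching y values: 5, 12 (2 points).
  x = 16: rhs = 5, matching y values: none (0 points).
Total affine count: 12.
Full point count |E(F_17)| = 12 + 1 = 13.
Hasse bound: |13 − (17+1)| = |-5| = 5 ≤ 2√17 ≈ 8.2462 ✓.


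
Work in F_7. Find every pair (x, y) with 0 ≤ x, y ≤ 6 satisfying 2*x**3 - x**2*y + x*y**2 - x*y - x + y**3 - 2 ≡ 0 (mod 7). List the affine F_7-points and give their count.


Affine F_7-points: {(1, 2), (2, 4), (3, 0), (3, 5), (3, 6), (5, 5)}; count = 6.

For each of the 49 pairs (x, y) ∈ F_7², evaluate f(x, y) mod 7. Record the zeros.
  x = 0: [0↦5, 1↦6, 2↦6, 3↦4, 4↦6, 5↦4, 6↦4]  zeros at y ∈ ∅
  x = 1: [0↦6, 1↦6, 2↦0, 3↦1, 4↦1, 5↦6, 6↦1]  zeros at y ∈ {2}
  x = 2: [0↦5, 1↦2, 2↦2, 3↦4, 4↦0, 5↦3, 6↦5]  zeros at y ∈ {4}
  x = 3: [0↦0, 1↦6, 2↦3, 3↦4, 4↦1, 5↦0, 6↦0]  zeros at y ∈ {0, 5, 6}
  x = 4: [0↦3, 1↦2, 2↦1, 3↦6, 4↦2, 5↦2, 6↦5]  zeros at y ∈ ∅
  x = 5: [0↦5, 1↦2, 2↦1, 3↦1, 4↦1, 5↦0, 6↦4]  zeros at y ∈ {5}
  x = 6: [0↦4, 1↦4, 2↦1, 3↦1, 4↦3, 5↦6, 6↦2]  zeros at y ∈ ∅
Collecting zeros: affine points = {(1, 2), (2, 4), (3, 0), (3, 5), (3, 6), (5, 5)}.
Total count |C(F_7)_aff| = 6.


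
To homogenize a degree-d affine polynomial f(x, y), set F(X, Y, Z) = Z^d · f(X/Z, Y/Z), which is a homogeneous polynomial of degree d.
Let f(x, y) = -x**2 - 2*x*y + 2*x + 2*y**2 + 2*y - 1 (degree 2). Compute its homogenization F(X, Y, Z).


F(X, Y, Z) = -X**2 - 2*X*Y + 2*X*Z + 2*Y**2 + 2*Y*Z - Z**2

deg(f) = 2.
Substitute x = X/Z, y = Y/Z into f, then multiply by Z^2.
  monomial -1·x^2·y^0 ↦ -1·X^2·Y^0·Z^0.
  monomial -2·x^1·y^1 ↦ -2·X^1·Y^1·Z^0.
  monomial 2·x^1·y^0 ↦ 2·X^1·Y^0·Z^1.
  monomial 2·x^0·y^2 ↦ 2·X^0·Y^2·Z^0.
  monomial 2·x^0·y^1 ↦ 2·X^0·Y^1·Z^1.
  monomial -1·x^0·y^0 ↦ -1·X^0·Y^0·Z^2.
Collecting: F(X, Y, Z) = -X**2 - 2*X*Y + 2*X*Z + 2*Y**2 + 2*Y*Z - Z**2.


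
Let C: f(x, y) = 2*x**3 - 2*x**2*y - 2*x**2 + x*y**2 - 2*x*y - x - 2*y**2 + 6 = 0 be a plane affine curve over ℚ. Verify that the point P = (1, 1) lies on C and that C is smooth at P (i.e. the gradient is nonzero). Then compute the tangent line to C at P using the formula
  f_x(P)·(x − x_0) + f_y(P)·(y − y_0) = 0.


Tangent line at P: -4*x - 6*y + 10 = 0.

Step 1: f(1, 1) = 0, so P lies on C.
Step 2: partial derivatives
  f_x(x, y) = 6*x**2 - 4*x*y - 4*x + y**2 - 2*y - 1, f_y(x, y) = -2*x**2 + 2*x*y - 2*x - 4*y.
  f_x(P) = -4, f_y(P) = -6 (gradient nonzero, so P is smooth).
Step 3: tangent line at P: -4·(x − 1) + -6·(y − 1) = 0.
Expanding: -4*x - 6*y + 10 = 0.


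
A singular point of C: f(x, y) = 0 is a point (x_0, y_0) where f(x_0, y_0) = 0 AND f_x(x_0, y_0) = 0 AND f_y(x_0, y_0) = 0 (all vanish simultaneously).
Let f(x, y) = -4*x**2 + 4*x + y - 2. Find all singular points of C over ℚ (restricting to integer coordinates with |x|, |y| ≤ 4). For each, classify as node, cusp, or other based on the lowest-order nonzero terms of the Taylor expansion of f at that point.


No singular points in the scanned grid; C is smooth there.

Compute partial derivatives:
  f_x = 4 - 8*x.
  f_y = 1.
f_y = 1 is a nonzero constant, so f_y never vanishes: no point (x, y) can satisfy f = f_x = f_y = 0. In particular no (x, y) ∈ {−4, ..., 4}² is singular; the curve is smooth.


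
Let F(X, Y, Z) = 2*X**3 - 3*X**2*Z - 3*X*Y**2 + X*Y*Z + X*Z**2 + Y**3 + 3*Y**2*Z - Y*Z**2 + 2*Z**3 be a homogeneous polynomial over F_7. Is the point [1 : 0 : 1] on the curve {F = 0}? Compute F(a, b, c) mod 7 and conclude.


F(1,0,1) ≡ 2 (mod 7); P is NOT on the curve.

Evaluate F(1, 0, 1) term-by-term (mod 7).
  2*X**3 ↦ 2·1·1·1 = 2
  -3*X**2*Z ↦ -3·1·1·1 = -3
  -3*X*Y**2 ↦ -3·1·0·1 = 0
  X*Y*Z ↦ 1·1·0·1 = 0
  X*Z**2 ↦ 1·1·1·1 = 1
  Y**3 ↦ 1·1·0·1 = 0
  3*Y**2*Z ↦ 3·1·0·1 = 0
  -Y*Z**2 ↦ -1·1·0·1 = 0
  2*Z**3 ↦ 2·1·1·1 = 2
Sum: F(1, 0, 1) = (2) + (-3) + (0) + (0) + (1) + (0) + (0) + (0) + (2) = 2.
Reducing mod 7: 2 ≡ 2 (mod 7).
Since F(a, b, c) ≡ 2 ≠ 0 (mod 7), P does NOT lie on the curve.


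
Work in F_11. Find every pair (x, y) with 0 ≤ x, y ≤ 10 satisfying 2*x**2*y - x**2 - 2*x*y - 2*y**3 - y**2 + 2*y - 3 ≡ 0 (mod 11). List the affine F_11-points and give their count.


Affine F_11-points: {(3, 3), (3, 6), (3, 7), (4, 7), (4, 10), (5, 1), (7, 3), (8, 1)}; count = 8.

For each of the 121 pairs (x, y) ∈ F_11², evaluate f(x, y) mod 11. Record the zeros.
  x = 0: [0↦8, 1↦7, 2↦3, 3↦6, 4↦4, 5↦7, 6↦3, 7↦2, 8↦3, 9↦5, 10↦7]  zeros at y ∈ ∅
  x = 1: [0↦7, 1↦6, 2↦2, 3↦5, 4↦3, 5↦6, 6↦2, 7↦1, 8↦2, 9↦4, 10↦6]  zeros at y ∈ ∅
  x = 2: [0↦4, 1↦7, 2↦7, 3↦3, 4↦5, 5↦1, 6↦1, 7↦4, 8↦9, 9↦4, 10↦10]  zeros at y ∈ ∅
  x = 3: [0↦10, 1↦10, 2↦7, 3↦0, 4↦10, 5↦3, 6↦0, 7↦0, 8↦2, 9↦5, 10↦8]  zeros at y ∈ {3, 6, 7}
  x = 4: [0↦3, 1↦4, 2↦2, 3↦7, 4↦7, 5↦1, 6↦10, 7↦0, 8↦3, 9↦7, 10↦0]  zeros at y ∈ {7, 10}
  x = 5: [0↦5, 1↦0, 2↦3, 3↦2, 4↦7, 5↦6, 6↦9, 7↦4, 8↦1, 9↦10, 10↦8]  zeros at y ∈ {1}
  x = 6: [0↦5, 1↦9, 2↦10, 3↦7, 4↦10, 5↦7, 6↦8, 7↦1, 8↦7, 9↦3, 10↦10]  zeros at y ∈ ∅
  x = 7: [0↦3, 1↦9, 2↦1, 3↦0, 4↦5, 5↦4, 6↦7, 7↦2, 8↦10, 9↦8, 10↦6]  zeros at y ∈ {3}
  x = 8: [0↦10, 1↦0, 2↦9, 3↦3, 4↦3, 5↦8, 6↦6, 7↦7, 8↦10, 9↦3, 10↦7]  zeros at y ∈ {1}
  x = 9: [0↦4, 1↦4, 2↦1, 3↦5, 4↦4, 5↦8, 6↦5, 7↦5, 8↦7, 9↦10, 10↦2]  zeros at y ∈ ∅
  x = 10: [0↦7, 1↦10, 2↦10, 3↦6, 4↦8, 5↦4, 6↦4, 7↦7, 8↦1, 9↦7, 10↦2]  zeros at y ∈ ∅
Collecting zeros: affine points = {(3, 3), (3, 6), (3, 7), (4, 7), (4, 10), (5, 1), (7, 3), (8, 1)}.
Total count |C(F_11)_aff| = 8.


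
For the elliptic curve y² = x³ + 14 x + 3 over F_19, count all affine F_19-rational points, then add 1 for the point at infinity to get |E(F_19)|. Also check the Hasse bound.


Affine points = {(2, 1), (2, 18), (4, 3), (4, 16), (7, 8), (7, 11), (8, 0), (11, 5), (11, 14), (13, 8), (13, 11), (14, 6), (14, 13), (15, 4), (15, 15), (17, 9), (17, 10), (18, 8), (18, 11)}; affine count = 19; |E(F_19)| = 20.

Discriminant check: Δ ∝ 4a³ + 27b² = 4·14³ + 27·3² = 4·2744 + 27·9 ≡ 9 (mod 19). Nonzero ⇒ E is nonsingular.
For each x ∈ F_19, compute rhs = x³ + 14·x + 3 mod 19, then count y ∈ F_19 with y² ≡ rhs.
  x = 0: rhs = 3, matching y values: none (0 points).
  x = 1: rhs = 18, matching y values: none (0 points).
  x = 2: rhs = 1, matching y values: 1, 18 (2 points).
  x = 3: rhs = 15, matching y values: none (0 points).
  x = 4: rhs = 9, matching y values: 3, 16 (2 points).
  x = 5: rhs = 8, matching y values: none (0 points).
  x = 6: rhs = 18, matching y values: none (0 points).
  x = 7: rhs = 7, matching y values: 8, 11 (2 points).
  x = 8: rhs = 0, matching y values: 0 (1 points).
  x = 9: rhs = 3, matching y values: none (0 points).
  x = 10: rhs = 3, matching y values: none (0 points).
  x = 11: rhs = 6, matching y values: 5, 14 (2 points).
  x = 12: rhs = 18, matching y values: none (0 points).
  x = 13: rhs = 7, matching y values: 8, 11 (2 points).
  x = 14: rhs = 17, matching y values: 6, 13 (2 points).
  x = 15: rhs = 16, matching y values: 4, 15 (2 points).
  x = 16: rhs = 10, matching y values: none (0 points).
  x = 17: rhs = 5, matching y values: 9, 10 (2 points).
  x = 18: rhs = 7, matching y values: 8, 11 (2 points).
Total affine count: 19.
Full point count |E(F_19)| = 19 + 1 = 20.
Hasse bound: |20 − (19+1)| = |0| = 0 ≤ 2√19 ≈ 8.7178 ✓.


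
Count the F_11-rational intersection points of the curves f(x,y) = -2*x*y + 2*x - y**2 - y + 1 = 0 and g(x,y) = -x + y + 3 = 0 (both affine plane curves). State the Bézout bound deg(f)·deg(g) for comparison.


Common zeros: ∅; count = 0; Bézout bound = 2.

deg(f) = 2, deg(g) = 1, so Bézout bound = 2.
Scan x ∈ F_11. For each x, list the y ∈ F_11 with f(x, y) ≡ 0 and those with g(x, y) ≡ 0 (mod 11); the common zeros in that column are the intersection.
  x = 0: f ≡ 0 at y ∈ {3, 7}; g ≡ 0 at y ∈ {8}; common: ∅.
  x = 1: f ≡ 0 at y ∈ ∅; g ≡ 0 at y ∈ {9}; common: ∅.
  x = 2: f ≡ 0 at y ∈ {8, 9}; g ≡ 0 at y ∈ {10}; common: ∅.
  x = 3: f ≡ 0 at y ∈ {2}; g ≡ 0 at y ∈ {0}; common: ∅.
  x = 4: f ≡ 0 at y ∈ ∅; g ≡ 0 at y ∈ {1}; common: ∅.
  x = 5: f ≡ 0 at y ∈ {0}; g ≡ 0 at y ∈ {2}; common: ∅.
  x = 6: f ≡ 0 at y ∈ {4, 5}; g ≡ 0 at y ∈ {3}; common: ∅.
  x = 7: f ≡ 0 at y ∈ ∅; g ≡ 0 at y ∈ {4}; common: ∅.
  x = 8: f ≡ 0 at y ∈ {6, 10}; g ≡ 0 at y ∈ {5}; common: ∅.
  x = 9: f ≡ 0 at y ∈ ∅; g ≡ 0 at y ∈ {6}; common: ∅.
  x = 10: f ≡ 0 at y ∈ ∅; g ≡ 0 at y ∈ {7}; common: ∅.
Collecting: common zeros = ∅, so the count is 0.
Comparison with the Bézout bound: 0 ≤ 2 = deg(f)·deg(g), as expected for curves with no common component (the affine F_11-count falls short of the bound because intersections may lie at infinity, over extension fields, or carry multiplicity).


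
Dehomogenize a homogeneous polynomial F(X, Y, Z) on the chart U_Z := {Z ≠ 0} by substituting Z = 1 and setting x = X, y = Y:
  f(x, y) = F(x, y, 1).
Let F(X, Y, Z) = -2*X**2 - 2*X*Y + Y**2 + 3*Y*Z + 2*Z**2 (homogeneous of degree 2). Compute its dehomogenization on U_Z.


f(x, y) = -2*x**2 - 2*x*y + y**2 + 3*y + 2

On U_Z we set Z = 1. Each monomial c·X^i·Y^j·Z^k in F becomes c·x^i·y^j·1^k = c·x^i·y^j.
Substituting Z = 1: F(X, Y, 1) = -2*x**2 - 2*x*y + y**2 + 3*y + 2.
Note: deg(f) ≤ deg(F) = 2; strict inequality happens when F is divisible by Z (lost terms).


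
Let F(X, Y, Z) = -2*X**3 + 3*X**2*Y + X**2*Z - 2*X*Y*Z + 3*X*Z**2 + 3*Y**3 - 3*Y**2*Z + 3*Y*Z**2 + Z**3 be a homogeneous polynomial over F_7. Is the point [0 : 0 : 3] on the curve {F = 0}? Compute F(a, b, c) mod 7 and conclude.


F(0,0,3) ≡ 6 (mod 7); P is NOT on the curve.

Evaluate F(0, 0, 3) term-by-term (mod 7).
  -2*X**3 ↦ -2·0·1·1 = 0
  3*X**2*Y ↦ 3·0·0·1 = 0
  X**2*Z ↦ 1·0·1·3 = 0
  -2*X*Y*Z ↦ -2·0·0·3 = 0
  3*X*Z**2 ↦ 3·0·1·9 = 0
  3*Y**3 ↦ 3·1·0·1 = 0
  -3*Y**2*Z ↦ -3·1·0·3 = 0
  3*Y*Z**2 ↦ 3·1·0·9 = 0
  Z**3 ↦ 1·1·1·27 = 27
Sum: F(0, 0, 3) = (0) + (0) + (0) + (0) + (0) + (0) + (0) + (0) + (27) = 27.
Reducing mod 7: 27 ≡ 6 (mod 7).
Since F(a, b, c) ≡ 6 ≠ 0 (mod 7), P does NOT lie on the curve.


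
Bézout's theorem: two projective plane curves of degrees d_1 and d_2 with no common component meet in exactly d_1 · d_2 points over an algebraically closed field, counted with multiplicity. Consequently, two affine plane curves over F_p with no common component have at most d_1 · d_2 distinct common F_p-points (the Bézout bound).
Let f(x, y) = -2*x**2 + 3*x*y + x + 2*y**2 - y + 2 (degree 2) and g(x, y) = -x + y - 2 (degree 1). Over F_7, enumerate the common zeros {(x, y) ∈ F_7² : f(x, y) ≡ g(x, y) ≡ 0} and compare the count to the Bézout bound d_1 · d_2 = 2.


Common zeros: {(3, 5), (4, 6)}; count = 2; Bézout bound = 2.

deg(f) = 2, deg(g) = 1, so Bézout bound = 2.
Scan x ∈ F_7. For each x, list the y ∈ F_7 with f(x, y) ≡ 0 and those with g(x, y) ≡ 0 (mod 7); the common zeros in that column are the intersection.
  x = 0: f ≡ 0 at y ∈ ∅; g ≡ 0 at y ∈ {2}; common: ∅.
  x = 1: f ≡ 0 at y ∈ ∅; g ≡ 0 at y ∈ {3}; common: ∅.
  x = 2: f ≡ 0 at y ∈ {2, 6}; g ≡ 0 at y ∈ {4}; common: ∅.
  x = 3: f ≡ 0 at y ∈ {5}; g ≡ 0 at y ∈ {5}; common: {5}.
  x = 4: f ≡ 0 at y ∈ {6}; g ≡ 0 at y ∈ {6}; common: {6}.
  x = 5: f ≡ 0 at y ∈ {2, 5}; g ≡ 0 at y ∈ {0}; common: ∅.
  x = 6: f ≡ 0 at y ∈ ∅; g ≡ 0 at y ∈ {1}; common: ∅.
Collecting: common zeros = {(3, 5), (4, 6)}, so the count is 2.
Comparison with the Bézout bound: 2 ≤ 2 = deg(f)·deg(g), as expected for curves with no common component (the bound is attained).


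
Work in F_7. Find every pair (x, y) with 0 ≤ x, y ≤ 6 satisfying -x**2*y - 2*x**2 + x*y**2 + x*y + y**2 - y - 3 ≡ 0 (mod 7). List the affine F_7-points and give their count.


Affine F_7-points: {(2, 3), (2, 5), (3, 0), (4, 0), (4, 4), (6, 3)}; count = 6.

For each of the 49 pairs (x, y) ∈ F_7², evaluate f(x, y) mod 7. Record the zeros.
  x = 0: [0↦4, 1↦4, 2↦6, 3↦3, 4↦2, 5↦3, 6↦6]  zeros at y ∈ ∅
  x = 1: [0↦2, 1↦3, 2↦1, 3↦3, 4↦2, 5↦5, 6↦5]  zeros at y ∈ ∅
  x = 2: [0↦3, 1↦3, 2↦2, 3↦0, 4↦4, 5↦0, 6↦2]  zeros at y ∈ {3, 5}
  x = 3: [0↦0, 1↦4, 2↦2, 3↦1, 4↦1, 5↦2, 6↦4]  zeros at y ∈ {0}
  x = 4: [0↦0, 1↦6, 2↦1, 3↦6, 4↦0, 5↦4, 6↦4]  zeros at y ∈ {0, 4}
  x = 5: [0↦3, 1↦2, 2↦6, 3↦1, 4↦1, 5↦6, 6↦2]  zeros at y ∈ ∅
  x = 6: [0↦2, 1↦6, 2↦3, 3↦0, 4↦4, 5↦1, 6↦5]  zeros at y ∈ {3}
Collecting zeros: affine points = {(2, 3), (2, 5), (3, 0), (4, 0), (4, 4), (6, 3)}.
Total count |C(F_7)_aff| = 6.


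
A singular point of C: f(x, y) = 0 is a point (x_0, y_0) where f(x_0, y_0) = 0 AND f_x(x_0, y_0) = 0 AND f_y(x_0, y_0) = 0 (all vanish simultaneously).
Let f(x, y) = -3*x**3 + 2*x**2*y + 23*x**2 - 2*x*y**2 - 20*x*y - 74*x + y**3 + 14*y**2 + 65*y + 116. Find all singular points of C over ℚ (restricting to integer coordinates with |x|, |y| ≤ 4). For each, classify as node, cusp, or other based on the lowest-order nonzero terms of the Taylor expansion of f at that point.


Singular points: {(2, -3)}; classification: node.

Compute partial derivatives:
  f_x = -9*x**2 + 4*x*y + 46*x - 2*y**2 - 20*y - 74.
  f_y = 2*x**2 - 4*x*y - 20*x + 3*y**2 + 28*y + 65.
Scan x_0 ∈ {−4, ..., 4}. For each x_0, f_y(x_0, y) is a polynomial in y; find its integer roots y ∈ {−4, ..., 4}, then test f_x and f at those candidates.
  x = -4: f_y(-4, y) = 3*y**2 + 44*y + 177; no integer root y with |y| ≤ 4.
  x = -3: f_y(-3, y) = 3*y**2 + 40*y + 143; no integer root y with |y| ≤ 4.
  x = -2: f_y(-2, y) = 3*y**2 + 36*y + 113; no integer root y with |y| ≤ 4.
  x = -1: f_y(-1, y) = 3*y**2 + 32*y + 87; no integer root y with |y| ≤ 4.
  x = 0: f_y(0, y) = 3*y**2 + 28*y + 65; no integer root y with |y| ≤ 4.
  x = 1: f_y(1, y) = 3*y**2 + 24*y + 47; no integer root y with |y| ≤ 4.
  x = 2: f_y(2, y) = 3*y**2 + 20*y + 33; vanishes at y ∈ {-3}. (2, -3): f_x = 0, f = 0 — SINGULAR.
  x = 3: f_y(3, y) = 3*y**2 + 16*y + 23; no integer root y with |y| ≤ 4.
  x = 4: f_y(4, y) = 3*y**2 + 12*y + 17; no integer root y with |y| ≤ 4.
Only singular point on the grid: (2, -3).
Classify: substitute x = 2 + u, y = -3 + v and expand: f = -3*u**3 + 2*u**2*v - u**2 - 2*u*v**2 + v**3 + v**2.
No constant or linear terms (consistent with a singular point). Quadratic part: -u**2 + v**2. Cubic part: -3*u**3 + 2*u**2*v - 2*u*v**2 + v**3.
The quadratic part v**2 - u**2 = (v − u)(v + u) splits into two distinct linear factors, so there are two distinct tangent lines y − -3 = ±(x − 2) — this is a node (ordinary double point).
Classification: node.


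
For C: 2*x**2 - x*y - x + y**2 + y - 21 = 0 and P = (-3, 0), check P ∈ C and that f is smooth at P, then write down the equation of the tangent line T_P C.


Tangent line at P: -13*x + 4*y - 39 = 0.

Step 1: f(-3, 0) = 0, so P lies on C.
Step 2: partial derivatives
  f_x(x, y) = 4*x - y - 1, f_y(x, y) = -x + 2*y + 1.
  f_x(P) = -13, f_y(P) = 4 (gradient nonzero, so P is smooth).
Step 3: tangent line at P: -13·(x − -3) + 4·(y − 0) = 0.
Expanding: -13*x + 4*y - 39 = 0.


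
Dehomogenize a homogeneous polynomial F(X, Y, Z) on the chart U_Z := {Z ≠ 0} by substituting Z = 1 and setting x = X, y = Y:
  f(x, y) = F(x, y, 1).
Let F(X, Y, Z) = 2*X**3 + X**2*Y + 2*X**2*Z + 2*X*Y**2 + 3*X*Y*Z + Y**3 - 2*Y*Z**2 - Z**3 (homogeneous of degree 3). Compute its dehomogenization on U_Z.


f(x, y) = 2*x**3 + x**2*y + 2*x**2 + 2*x*y**2 + 3*x*y + y**3 - 2*y - 1

On U_Z we set Z = 1. Each monomial c·X^i·Y^j·Z^k in F becomes c·x^i·y^j·1^k = c·x^i·y^j.
Substituting Z = 1: F(X, Y, 1) = 2*x**3 + x**2*y + 2*x**2 + 2*x*y**2 + 3*x*y + y**3 - 2*y - 1.
Note: deg(f) ≤ deg(F) = 3; strict inequality happens when F is divisible by Z (lost terms).


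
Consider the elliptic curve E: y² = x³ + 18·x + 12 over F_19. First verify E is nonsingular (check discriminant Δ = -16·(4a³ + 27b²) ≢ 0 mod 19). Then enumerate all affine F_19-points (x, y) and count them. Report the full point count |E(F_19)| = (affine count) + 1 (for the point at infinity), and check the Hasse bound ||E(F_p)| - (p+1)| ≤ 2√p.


Affine points = {(3, 6), (3, 13), (7, 5), (7, 14), (13, 7), (13, 12), (14, 5), (14, 14), (15, 3), (15, 16), (16, 8), (16, 11), (17, 5), (17, 14)}; affine count = 14; |E(F_19)| = 15.

Discriminant check: Δ ∝ 4a³ + 27b² = 4·18³ + 27·12² = 4·5832 + 27·144 ≡ 8 (mod 19). Nonzero ⇒ E is nonsingular.
For each x ∈ F_19, compute rhs = x³ + 18·x + 12 mod 19, then count y ∈ F_19 with y² ≡ rhs.
  x = 0: rhs = 12, matching y values: none (0 points).
  x = 1: rhs = 12, matching y values: none (0 points).
  x = 2: rhs = 18, matching y values: none (0 points).
  x = 3: rhs = 17, matching y values: 6, 13 (2 points).
  x = 4: rhs = 15, matching y values: none (0 points).
  x = 5: rhs = 18, matching y values: none (0 points).
  x = 6: rhs = 13, matching y values: none (0 points).
  x = 7: rhs = 6, matching y values: 5, 14 (2 points).
  x = 8: rhs = 3, matching y values: none (0 points).
  x = 9: rhs = 10, matching y values: none (0 points).
  x = 10: rhs = 14, matching y values: none (0 points).
  x = 11: rhs = 2, matching y values: none (0 points).
  x = 12: rhs = 18, matching y values: none (0 points).
  x = 13: rhs = 11, matching y values: 7, 12 (2 points).
  x = 14: rhs = 6, matching y values: 5, 14 (2 points).
  x = 15: rhs = 9, matching y values: 3, 16 (2 points).
  x = 16: rhs = 7, matching y values: 8, 11 (2 points).
  x = 17: rhs = 6, matching y values: 5, 14 (2 points).
  x = 18: rhs = 12, matching y values: none (0 points).
Total affine count: 14.
Full point count |E(F_19)| = 14 + 1 = 15.
Hasse bound: |15 − (19+1)| = |-5| = 5 ≤ 2√19 ≈ 8.7178 ✓.


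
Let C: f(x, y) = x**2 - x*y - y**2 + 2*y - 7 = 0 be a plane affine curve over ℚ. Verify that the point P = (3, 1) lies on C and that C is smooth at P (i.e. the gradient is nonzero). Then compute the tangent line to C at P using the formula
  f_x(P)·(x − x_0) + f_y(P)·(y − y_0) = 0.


Tangent line at P: 5*x - 3*y - 12 = 0.

Step 1: f(3, 1) = 0, so P lies on C.
Step 2: partial derivatives
  f_x(x, y) = 2*x - y, f_y(x, y) = -x - 2*y + 2.
  f_x(P) = 5, f_y(P) = -3 (gradient nonzero, so P is smooth).
Step 3: tangent line at P: 5·(x − 3) + -3·(y − 1) = 0.
Expanding: 5*x - 3*y - 12 = 0.


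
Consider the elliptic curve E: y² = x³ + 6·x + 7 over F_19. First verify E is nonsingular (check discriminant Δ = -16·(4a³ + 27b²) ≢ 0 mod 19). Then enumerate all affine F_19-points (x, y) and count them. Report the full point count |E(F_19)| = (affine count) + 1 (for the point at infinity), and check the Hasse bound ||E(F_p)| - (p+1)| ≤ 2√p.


Affine points = {(0, 8), (0, 11), (4, 0), (8, 4), (8, 15), (9, 7), (9, 12), (11, 6), (11, 13), (14, 2), (14, 17), (16, 0), (17, 5), (17, 14), (18, 0)}; affine count = 15; |E(F_19)| = 16.

Discriminant check: Δ ∝ 4a³ + 27b² = 4·6³ + 27·7² = 4·216 + 27·49 ≡ 2 (mod 19). Nonzero ⇒ E is nonsingular.
For each x ∈ F_19, compute rhs = x³ + 6·x + 7 mod 19, then count y ∈ F_19 with y² ≡ rhs.
  x = 0: rhs = 7, matching y values: 8, 11 (2 points).
  x = 1: rhs = 14, matching y values: none (0 points).
  x = 2: rhs = 8, matching y values: none (0 points).
  x = 3: rhs = 14, matching y values: none (0 points).
  x = 4: rhs = 0, matching y values: 0 (1 points).
  x = 5: rhs = 10, matching y values: none (0 points).
  x = 6: rhs = 12, matching y values: none (0 points).
  x = 7: rhs = 12, matching y values: none (0 points).
  x = 8: rhs = 16, matching y values: 4, 15 (2 points).
  x = 9: rhs = 11, matching y values: 7, 12 (2 points).
  x = 10: rhs = 3, matching y values: none (0 points).
  x = 11: rhs = 17, matching y values: 6, 13 (2 points).
  x = 12: rhs = 2, matching y values: none (0 points).
  x = 13: rhs = 2, matching y values: none (0 points).
  x = 14: rhs = 4, matching y values: 2, 17 (2 points).
  x = 15: rhs = 14, matching y values: none (0 points).
  x = 16: rhs = 0, matching y values: 0 (1 points).
  x = 17: rhs = 6, matching y values: 5, 14 (2 points).
  x = 18: rhs = 0, matching y values: 0 (1 points).
Total affine count: 15.
Full point count |E(F_19)| = 15 + 1 = 16.
Hasse bound: |16 − (19+1)| = |-4| = 4 ≤ 2√19 ≈ 8.7178 ✓.


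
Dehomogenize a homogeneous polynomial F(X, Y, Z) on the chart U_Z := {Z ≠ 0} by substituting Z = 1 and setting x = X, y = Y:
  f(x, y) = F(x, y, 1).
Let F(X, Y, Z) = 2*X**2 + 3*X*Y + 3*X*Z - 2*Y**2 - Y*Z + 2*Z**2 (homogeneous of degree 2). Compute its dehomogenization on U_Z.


f(x, y) = 2*x**2 + 3*x*y + 3*x - 2*y**2 - y + 2

On U_Z we set Z = 1. Each monomial c·X^i·Y^j·Z^k in F becomes c·x^i·y^j·1^k = c·x^i·y^j.
Substituting Z = 1: F(X, Y, 1) = 2*x**2 + 3*x*y + 3*x - 2*y**2 - y + 2.
Note: deg(f) ≤ deg(F) = 2; strict inequality happens when F is divisible by Z (lost terms).


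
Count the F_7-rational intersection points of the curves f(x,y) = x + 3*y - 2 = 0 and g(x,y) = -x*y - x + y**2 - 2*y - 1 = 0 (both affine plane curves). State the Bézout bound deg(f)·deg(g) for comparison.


Common zeros: {(6, 1)}; count = 1; Bézout bound = 2.

deg(f) = 1, deg(g) = 2, so Bézout bound = 2.
Scan x ∈ F_7. For each x, list the y ∈ F_7 with f(x, y) ≡ 0 and those with g(x, y) ≡ 0 (mod 7); the common zeros in that column are the intersection.
  x = 0: f ≡ 0 at y ∈ {3}; g ≡ 0 at y ∈ {4, 5}; common: ∅.
  x = 1: f ≡ 0 at y ∈ {5}; g ≡ 0 at y ∈ ∅; common: ∅.
  x = 2: f ≡ 0 at y ∈ {0}; g ≡ 0 at y ∈ {2}; common: ∅.
  x = 3: f ≡ 0 at y ∈ {2}; g ≡ 0 at y ∈ ∅; common: ∅.
  x = 4: f ≡ 0 at y ∈ {4}; g ≡ 0 at y ∈ {3}; common: ∅.
  x = 5: f ≡ 0 at y ∈ {6}; g ≡ 0 at y ∈ ∅; common: ∅.
  x = 6: f ≡ 0 at y ∈ {1}; g ≡ 0 at y ∈ {0, 1}; common: {1}.
Collecting: common zeros = {(6, 1)}, so the count is 1.
Comparison with the Bézout bound: 1 ≤ 2 = deg(f)·deg(g), as expected for curves with no common component (the affine F_7-count falls short of the bound because intersections may lie at infinity, over extension fields, or carry multiplicity).
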